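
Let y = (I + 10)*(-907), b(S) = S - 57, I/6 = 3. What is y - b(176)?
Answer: -25515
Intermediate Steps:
I = 18 (I = 6*3 = 18)
b(S) = -57 + S
y = -25396 (y = (18 + 10)*(-907) = 28*(-907) = -25396)
y - b(176) = -25396 - (-57 + 176) = -25396 - 1*119 = -25396 - 119 = -25515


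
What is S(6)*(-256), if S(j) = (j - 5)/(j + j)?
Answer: -64/3 ≈ -21.333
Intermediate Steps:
S(j) = (-5 + j)/(2*j) (S(j) = (-5 + j)/((2*j)) = (-5 + j)*(1/(2*j)) = (-5 + j)/(2*j))
S(6)*(-256) = ((½)*(-5 + 6)/6)*(-256) = ((½)*(⅙)*1)*(-256) = (1/12)*(-256) = -64/3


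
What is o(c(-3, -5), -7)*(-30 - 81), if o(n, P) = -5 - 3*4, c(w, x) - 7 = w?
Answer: 1887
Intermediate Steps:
c(w, x) = 7 + w
o(n, P) = -17 (o(n, P) = -5 - 12 = -17)
o(c(-3, -5), -7)*(-30 - 81) = -17*(-30 - 81) = -17*(-111) = 1887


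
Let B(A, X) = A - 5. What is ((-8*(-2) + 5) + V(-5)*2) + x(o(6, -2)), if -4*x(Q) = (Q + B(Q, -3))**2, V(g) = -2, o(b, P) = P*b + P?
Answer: -1021/4 ≈ -255.25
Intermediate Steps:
o(b, P) = P + P*b
B(A, X) = -5 + A
x(Q) = -(-5 + 2*Q)**2/4 (x(Q) = -(Q + (-5 + Q))**2/4 = -(-5 + 2*Q)**2/4)
((-8*(-2) + 5) + V(-5)*2) + x(o(6, -2)) = ((-8*(-2) + 5) - 2*2) - (-5 + 2*(-2*(1 + 6)))**2/4 = ((16 + 5) - 4) - (-5 + 2*(-2*7))**2/4 = (21 - 4) - (-5 + 2*(-14))**2/4 = 17 - (-5 - 28)**2/4 = 17 - 1/4*(-33)**2 = 17 - 1/4*1089 = 17 - 1089/4 = -1021/4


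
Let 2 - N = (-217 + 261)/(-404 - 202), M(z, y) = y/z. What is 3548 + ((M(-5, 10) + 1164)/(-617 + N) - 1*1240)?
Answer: 429681398/186323 ≈ 2306.1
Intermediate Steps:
N = 628/303 (N = 2 - (-217 + 261)/(-404 - 202) = 2 - 44/(-606) = 2 - 44*(-1)/606 = 2 - 1*(-22/303) = 2 + 22/303 = 628/303 ≈ 2.0726)
3548 + ((M(-5, 10) + 1164)/(-617 + N) - 1*1240) = 3548 + ((10/(-5) + 1164)/(-617 + 628/303) - 1*1240) = 3548 + ((10*(-1/5) + 1164)/(-186323/303) - 1240) = 3548 + ((-2 + 1164)*(-303/186323) - 1240) = 3548 + (1162*(-303/186323) - 1240) = 3548 + (-352086/186323 - 1240) = 3548 - 231392606/186323 = 429681398/186323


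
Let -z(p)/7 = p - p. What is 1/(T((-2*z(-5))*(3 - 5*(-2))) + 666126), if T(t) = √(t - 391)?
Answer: 28962/19292341229 - I*√391/443723848267 ≈ 1.5012e-6 - 4.4563e-11*I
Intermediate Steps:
z(p) = 0 (z(p) = -7*(p - p) = -7*0 = 0)
T(t) = √(-391 + t)
1/(T((-2*z(-5))*(3 - 5*(-2))) + 666126) = 1/(√(-391 + (-2*0)*(3 - 5*(-2))) + 666126) = 1/(√(-391 + 0*(3 + 10)) + 666126) = 1/(√(-391 + 0*13) + 666126) = 1/(√(-391 + 0) + 666126) = 1/(√(-391) + 666126) = 1/(I*√391 + 666126) = 1/(666126 + I*√391)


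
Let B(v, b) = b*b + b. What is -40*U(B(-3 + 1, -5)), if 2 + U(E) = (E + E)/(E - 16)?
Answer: -320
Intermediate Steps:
B(v, b) = b + b² (B(v, b) = b² + b = b + b²)
U(E) = -2 + 2*E/(-16 + E) (U(E) = -2 + (E + E)/(E - 16) = -2 + (2*E)/(-16 + E) = -2 + 2*E/(-16 + E))
-40*U(B(-3 + 1, -5)) = -1280/(-16 - 5*(1 - 5)) = -1280/(-16 - 5*(-4)) = -1280/(-16 + 20) = -1280/4 = -40*8 = -320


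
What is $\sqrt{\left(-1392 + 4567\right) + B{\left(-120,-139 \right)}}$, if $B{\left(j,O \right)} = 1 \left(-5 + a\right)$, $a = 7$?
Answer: $3 \sqrt{353} \approx 56.365$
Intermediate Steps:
$B{\left(j,O \right)} = 2$ ($B{\left(j,O \right)} = 1 \left(-5 + 7\right) = 1 \cdot 2 = 2$)
$\sqrt{\left(-1392 + 4567\right) + B{\left(-120,-139 \right)}} = \sqrt{\left(-1392 + 4567\right) + 2} = \sqrt{3175 + 2} = \sqrt{3177} = 3 \sqrt{353}$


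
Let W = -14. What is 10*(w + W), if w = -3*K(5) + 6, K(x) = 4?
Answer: -200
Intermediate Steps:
w = -6 (w = -3*4 + 6 = -12 + 6 = -6)
10*(w + W) = 10*(-6 - 14) = 10*(-20) = -200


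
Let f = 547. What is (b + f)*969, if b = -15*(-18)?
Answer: 791673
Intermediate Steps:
b = 270
(b + f)*969 = (270 + 547)*969 = 817*969 = 791673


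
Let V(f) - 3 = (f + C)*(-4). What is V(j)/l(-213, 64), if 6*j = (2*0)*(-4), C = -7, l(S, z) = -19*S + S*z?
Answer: -31/9585 ≈ -0.0032342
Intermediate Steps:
j = 0 (j = ((2*0)*(-4))/6 = (0*(-4))/6 = (⅙)*0 = 0)
V(f) = 31 - 4*f (V(f) = 3 + (f - 7)*(-4) = 3 + (-7 + f)*(-4) = 3 + (28 - 4*f) = 31 - 4*f)
V(j)/l(-213, 64) = (31 - 4*0)/((-213*(-19 + 64))) = (31 + 0)/((-213*45)) = 31/(-9585) = 31*(-1/9585) = -31/9585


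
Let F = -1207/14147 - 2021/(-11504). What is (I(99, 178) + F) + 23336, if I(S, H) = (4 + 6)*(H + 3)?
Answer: 4092452980607/162747088 ≈ 25146.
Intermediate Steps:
F = 14705759/162747088 (F = -1207*1/14147 - 2021*(-1/11504) = -1207/14147 + 2021/11504 = 14705759/162747088 ≈ 0.090360)
I(S, H) = 30 + 10*H (I(S, H) = 10*(3 + H) = 30 + 10*H)
(I(99, 178) + F) + 23336 = ((30 + 10*178) + 14705759/162747088) + 23336 = ((30 + 1780) + 14705759/162747088) + 23336 = (1810 + 14705759/162747088) + 23336 = 294586935039/162747088 + 23336 = 4092452980607/162747088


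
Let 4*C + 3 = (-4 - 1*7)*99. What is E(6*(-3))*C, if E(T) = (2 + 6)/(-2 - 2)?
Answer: 546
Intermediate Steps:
C = -273 (C = -¾ + ((-4 - 1*7)*99)/4 = -¾ + ((-4 - 7)*99)/4 = -¾ + (-11*99)/4 = -¾ + (¼)*(-1089) = -¾ - 1089/4 = -273)
E(T) = -2 (E(T) = 8/(-4) = 8*(-¼) = -2)
E(6*(-3))*C = -2*(-273) = 546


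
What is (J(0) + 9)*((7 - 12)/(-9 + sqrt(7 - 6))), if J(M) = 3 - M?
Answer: 15/2 ≈ 7.5000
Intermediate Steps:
(J(0) + 9)*((7 - 12)/(-9 + sqrt(7 - 6))) = ((3 - 1*0) + 9)*((7 - 12)/(-9 + sqrt(7 - 6))) = ((3 + 0) + 9)*(-5/(-9 + sqrt(1))) = (3 + 9)*(-5/(-9 + 1)) = 12*(-5/(-8)) = 12*(-5*(-1/8)) = 12*(5/8) = 15/2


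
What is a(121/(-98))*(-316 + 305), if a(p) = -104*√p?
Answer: 6292*I*√2/7 ≈ 1271.2*I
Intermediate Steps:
a(121/(-98))*(-316 + 305) = (-104*11*(I*√2/14))*(-316 + 305) = -104*11*I*√2/14*(-11) = -572*I*√2/7*(-11) = 6292*I*√2/7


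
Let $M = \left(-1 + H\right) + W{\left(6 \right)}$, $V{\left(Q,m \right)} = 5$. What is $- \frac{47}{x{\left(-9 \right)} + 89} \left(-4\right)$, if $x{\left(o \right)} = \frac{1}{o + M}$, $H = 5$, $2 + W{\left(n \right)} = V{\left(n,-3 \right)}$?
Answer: $\frac{376}{177} \approx 2.1243$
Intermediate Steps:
$W{\left(n \right)} = 3$ ($W{\left(n \right)} = -2 + 5 = 3$)
$M = 7$ ($M = \left(-1 + 5\right) + 3 = 4 + 3 = 7$)
$x{\left(o \right)} = \frac{1}{7 + o}$ ($x{\left(o \right)} = \frac{1}{o + 7} = \frac{1}{7 + o}$)
$- \frac{47}{x{\left(-9 \right)} + 89} \left(-4\right) = - \frac{47}{\frac{1}{7 - 9} + 89} \left(-4\right) = - \frac{47}{\frac{1}{-2} + 89} \left(-4\right) = - \frac{47}{- \frac{1}{2} + 89} \left(-4\right) = - \frac{47}{\frac{177}{2}} \left(-4\right) = \left(-47\right) \frac{2}{177} \left(-4\right) = \left(- \frac{94}{177}\right) \left(-4\right) = \frac{376}{177}$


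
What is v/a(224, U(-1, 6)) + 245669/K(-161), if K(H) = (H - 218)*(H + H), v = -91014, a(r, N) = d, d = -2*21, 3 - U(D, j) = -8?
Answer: 264702015/122038 ≈ 2169.0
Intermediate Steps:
U(D, j) = 11 (U(D, j) = 3 - 1*(-8) = 3 + 8 = 11)
d = -42
a(r, N) = -42
K(H) = 2*H*(-218 + H) (K(H) = (-218 + H)*(2*H) = 2*H*(-218 + H))
v/a(224, U(-1, 6)) + 245669/K(-161) = -91014/(-42) + 245669/((2*(-161)*(-218 - 161))) = -91014*(-1/42) + 245669/((2*(-161)*(-379))) = 2167 + 245669/122038 = 264702015/122038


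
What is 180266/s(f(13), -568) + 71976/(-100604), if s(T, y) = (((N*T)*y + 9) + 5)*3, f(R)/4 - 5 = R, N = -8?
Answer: -6564034279/12343431723 ≈ -0.53178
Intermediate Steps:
f(R) = 20 + 4*R
s(T, y) = 42 - 24*T*y (s(T, y) = (((-8*T)*y + 9) + 5)*3 = ((-8*T*y + 9) + 5)*3 = ((9 - 8*T*y) + 5)*3 = (14 - 8*T*y)*3 = 42 - 24*T*y)
180266/s(f(13), -568) + 71976/(-100604) = 180266/(42 - 24*(20 + 4*13)*(-568)) + 71976/(-100604) = 180266/(42 - 24*(20 + 52)*(-568)) + 71976*(-1/100604) = 180266/(42 - 24*72*(-568)) - 17994/25151 = 180266/(42 + 981504) - 17994/25151 = 180266/981546 - 17994/25151 = 180266*(1/981546) - 17994/25151 = 90133/490773 - 17994/25151 = -6564034279/12343431723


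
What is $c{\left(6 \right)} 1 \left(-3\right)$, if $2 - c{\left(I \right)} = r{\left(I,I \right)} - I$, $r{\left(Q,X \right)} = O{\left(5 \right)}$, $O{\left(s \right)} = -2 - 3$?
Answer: $-39$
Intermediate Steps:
$O{\left(s \right)} = -5$ ($O{\left(s \right)} = -2 - 3 = -5$)
$r{\left(Q,X \right)} = -5$
$c{\left(I \right)} = 7 + I$ ($c{\left(I \right)} = 2 - \left(-5 - I\right) = 2 + \left(5 + I\right) = 7 + I$)
$c{\left(6 \right)} 1 \left(-3\right) = \left(7 + 6\right) 1 \left(-3\right) = 13 \cdot 1 \left(-3\right) = 13 \left(-3\right) = -39$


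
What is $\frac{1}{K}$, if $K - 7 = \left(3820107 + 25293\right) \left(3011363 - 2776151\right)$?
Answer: $\frac{1}{904484224807} \approx 1.1056 \cdot 10^{-12}$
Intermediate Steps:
$K = 904484224807$ ($K = 7 + \left(3820107 + 25293\right) \left(3011363 - 2776151\right) = 7 + 3845400 \left(3011363 - 2776151\right) = 7 + 3845400 \cdot 235212 = 7 + 904484224800 = 904484224807$)
$\frac{1}{K} = \frac{1}{904484224807}$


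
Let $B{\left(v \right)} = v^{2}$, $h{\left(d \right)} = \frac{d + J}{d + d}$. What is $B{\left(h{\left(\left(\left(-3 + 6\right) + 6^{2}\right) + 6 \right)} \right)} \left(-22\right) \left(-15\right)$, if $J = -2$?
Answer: $\frac{20339}{270} \approx 75.33$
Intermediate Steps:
$h{\left(d \right)} = \frac{-2 + d}{2 d}$ ($h{\left(d \right)} = \frac{d - 2}{d + d} = \frac{-2 + d}{2 d}$)
$B{\left(h{\left(\left(\left(-3 + 6\right) + 6^{2}\right) + 6 \right)} \right)} \left(-22\right) \left(-15\right) = \left(\frac{-2 + \left(\left(\left(-3 + 6\right) + 6^{2}\right) + 6\right)}{2 \left(\left(\left(-3 + 6\right) + 6^{2}\right) + 6\right)}\right)^{2} \left(-22\right) \left(-15\right) = \left(\frac{-2 + \left(\left(3 + 36\right) + 6\right)}{2 \left(\left(3 + 36\right) + 6\right)}\right)^{2} \left(-22\right) \left(-15\right) = \left(\frac{-2 + \left(39 + 6\right)}{2 \left(39 + 6\right)}\right)^{2} \left(-22\right) \left(-15\right) = \left(\frac{-2 + 45}{2 \cdot 45}\right)^{2} \left(-22\right) \left(-15\right) = \left(\frac{1}{2} \cdot \frac{1}{45} \cdot 43\right)^{2} \left(-22\right) \left(-15\right) = \left(\frac{43}{90}\right)^{2} \left(-22\right) \left(-15\right) = \frac{1849}{8100} \left(-22\right) \left(-15\right) = \left(- \frac{20339}{4050}\right) \left(-15\right) = \frac{20339}{270}$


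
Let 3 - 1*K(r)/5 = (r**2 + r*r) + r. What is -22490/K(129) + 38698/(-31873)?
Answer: -574729015/532406592 ≈ -1.0795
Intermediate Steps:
K(r) = 15 - 10*r**2 - 5*r (K(r) = 15 - 5*((r**2 + r*r) + r) = 15 - 5*((r**2 + r**2) + r) = 15 - 5*(2*r**2 + r) = 15 - 5*(r + 2*r**2) = 15 + (-10*r**2 - 5*r) = 15 - 10*r**2 - 5*r)
-22490/K(129) + 38698/(-31873) = -22490/(15 - 10*129**2 - 5*129) + 38698/(-31873) = -22490/(15 - 10*16641 - 645) + 38698*(-1/31873) = -22490/(15 - 166410 - 645) - 38698/31873 = -22490/(-167040) - 38698/31873 = -22490*(-1/167040) - 38698/31873 = 2249/16704 - 38698/31873 = -574729015/532406592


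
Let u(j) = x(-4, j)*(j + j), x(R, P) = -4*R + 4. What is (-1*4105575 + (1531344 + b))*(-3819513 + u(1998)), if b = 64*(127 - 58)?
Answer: 9610062185295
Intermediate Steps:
b = 4416 (b = 64*69 = 4416)
x(R, P) = 4 - 4*R
u(j) = 40*j (u(j) = (4 - 4*(-4))*(j + j) = (4 + 16)*(2*j) = 20*(2*j) = 40*j)
(-1*4105575 + (1531344 + b))*(-3819513 + u(1998)) = (-1*4105575 + (1531344 + 4416))*(-3819513 + 40*1998) = (-4105575 + 1535760)*(-3819513 + 79920) = -2569815*(-3739593) = 9610062185295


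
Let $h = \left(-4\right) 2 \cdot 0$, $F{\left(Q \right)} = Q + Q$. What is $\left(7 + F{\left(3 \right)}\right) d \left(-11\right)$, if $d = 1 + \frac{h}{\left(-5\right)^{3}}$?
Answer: $-143$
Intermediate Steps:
$F{\left(Q \right)} = 2 Q$
$h = 0$ ($h = \left(-8\right) 0 = 0$)
$d = 1$ ($d = 1 + \frac{0}{\left(-5\right)^{3}} = 1 + \frac{0}{-125} = 1 + 0 \left(- \frac{1}{125}\right) = 1 + 0 = 1$)
$\left(7 + F{\left(3 \right)}\right) d \left(-11\right) = \left(7 + 2 \cdot 3\right) 1 \left(-11\right) = \left(7 + 6\right) 1 \left(-11\right) = 13 \cdot 1 \left(-11\right) = 13 \left(-11\right) = -143$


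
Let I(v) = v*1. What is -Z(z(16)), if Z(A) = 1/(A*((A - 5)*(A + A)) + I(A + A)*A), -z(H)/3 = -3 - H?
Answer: -1/344394 ≈ -2.9037e-6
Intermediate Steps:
z(H) = 9 + 3*H (z(H) = -3*(-3 - H) = 9 + 3*H)
I(v) = v
Z(A) = 1/(2*A² + 2*A²*(-5 + A)) (Z(A) = 1/(A*((A - 5)*(A + A)) + (A + A)*A) = 1/(A*((-5 + A)*(2*A)) + (2*A)*A) = 1/(A*(2*A*(-5 + A)) + 2*A²) = 1/(2*A²*(-5 + A) + 2*A²) = 1/(2*A² + 2*A²*(-5 + A)))
-Z(z(16)) = -1/(2*(9 + 3*16)²*(-4 + (9 + 3*16))) = -1/(2*(9 + 48)²*(-4 + (9 + 48))) = -1/(2*57²*(-4 + 57)) = -1/(2*3249*53) = -1*1/344394 = -1/344394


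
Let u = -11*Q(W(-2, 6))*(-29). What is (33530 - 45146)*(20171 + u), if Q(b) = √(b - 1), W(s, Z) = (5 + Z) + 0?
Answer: -234306336 - 3705504*√10 ≈ -2.4602e+8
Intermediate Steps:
W(s, Z) = 5 + Z
Q(b) = √(-1 + b)
u = 319*√10 (u = -11*√(-1 + (5 + 6))*(-29) = -11*√(-1 + 11)*(-29) = -11*√10*(-29) = 319*√10 ≈ 1008.8)
(33530 - 45146)*(20171 + u) = (33530 - 45146)*(20171 + 319*√10) = -11616*(20171 + 319*√10) = -234306336 - 3705504*√10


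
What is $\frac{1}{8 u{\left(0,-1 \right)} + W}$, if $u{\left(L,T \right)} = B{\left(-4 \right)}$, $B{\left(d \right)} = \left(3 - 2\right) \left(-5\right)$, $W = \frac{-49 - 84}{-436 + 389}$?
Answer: $- \frac{47}{1747} \approx -0.026903$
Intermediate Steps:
$W = \frac{133}{47}$ ($W = - \frac{133}{-47} = \left(-133\right) \left(- \frac{1}{47}\right) = \frac{133}{47} \approx 2.8298$)
$B{\left(d \right)} = -5$ ($B{\left(d \right)} = 1 \left(-5\right) = -5$)
$u{\left(L,T \right)} = -5$
$\frac{1}{8 u{\left(0,-1 \right)} + W} = \frac{1}{8 \left(-5\right) + \frac{133}{47}} = \frac{1}{-40 + \frac{133}{47}} = \frac{1}{- \frac{1747}{47}} = - \frac{47}{1747}$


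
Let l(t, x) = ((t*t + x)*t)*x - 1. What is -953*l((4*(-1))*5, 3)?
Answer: 23044493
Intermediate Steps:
l(t, x) = -1 + t*x*(x + t²) (l(t, x) = ((t² + x)*t)*x - 1 = ((x + t²)*t)*x - 1 = (t*(x + t²))*x - 1 = t*x*(x + t²) - 1 = -1 + t*x*(x + t²))
-953*l((4*(-1))*5, 3) = -953*(-1 + ((4*(-1))*5)*3² + 3*((4*(-1))*5)³) = -953*(-1 - 4*5*9 + 3*(-4*5)³) = -953*(-1 - 20*9 + 3*(-20)³) = -953*(-1 - 180 + 3*(-8000)) = -953*(-1 - 180 - 24000) = -953*(-24181) = 23044493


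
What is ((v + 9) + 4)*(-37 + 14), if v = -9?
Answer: -92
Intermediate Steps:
((v + 9) + 4)*(-37 + 14) = ((-9 + 9) + 4)*(-37 + 14) = (0 + 4)*(-23) = 4*(-23) = -92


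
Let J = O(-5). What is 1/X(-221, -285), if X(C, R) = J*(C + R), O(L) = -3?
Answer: 1/1518 ≈ 0.00065876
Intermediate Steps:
J = -3
X(C, R) = -3*C - 3*R (X(C, R) = -3*(C + R) = -3*C - 3*R)
1/X(-221, -285) = 1/(-3*(-221) - 3*(-285)) = 1/(663 + 855) = 1/1518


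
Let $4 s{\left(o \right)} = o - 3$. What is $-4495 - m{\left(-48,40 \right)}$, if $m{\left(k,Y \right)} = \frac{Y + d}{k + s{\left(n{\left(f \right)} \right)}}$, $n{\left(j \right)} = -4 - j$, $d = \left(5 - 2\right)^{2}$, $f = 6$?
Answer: $- \frac{921279}{205} \approx -4494.0$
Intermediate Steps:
$d = 9$ ($d = 3^{2} = 9$)
$s{\left(o \right)} = - \frac{3}{4} + \frac{o}{4}$ ($s{\left(o \right)} = \frac{o - 3}{4} = \frac{-3 + o}{4} = - \frac{3}{4} + \frac{o}{4}$)
$m{\left(k,Y \right)} = \frac{9 + Y}{- \frac{13}{4} + k}$ ($m{\left(k,Y \right)} = \frac{Y + 9}{k + \left(- \frac{3}{4} + \frac{-4 - 6}{4}\right)} = \frac{9 + Y}{k + \left(- \frac{3}{4} + \frac{-4 - 6}{4}\right)} = \frac{9 + Y}{k + \left(- \frac{3}{4} + \frac{1}{4} \left(-10\right)\right)} = \frac{9 + Y}{k - \frac{13}{4}} = \frac{9 + Y}{- \frac{13}{4} + k}$)
$-4495 - m{\left(-48,40 \right)} = -4495 - \frac{4 \left(9 + 40\right)}{-13 + 4 \left(-48\right)} = -4495 - 4 \frac{1}{-13 - 192} \cdot 49 = -4495 - 4 \frac{1}{-205} \cdot 49 = -4495 - 4 \left(- \frac{1}{205}\right) 49 = -4495 - - \frac{196}{205} = -4495 + \frac{196}{205} = - \frac{921279}{205}$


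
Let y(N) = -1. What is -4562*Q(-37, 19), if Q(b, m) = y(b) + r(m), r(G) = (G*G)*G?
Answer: -31286196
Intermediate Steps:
r(G) = G³ (r(G) = G²*G = G³)
Q(b, m) = -1 + m³
-4562*Q(-37, 19) = -4562*(-1 + 19³) = -4562*(-1 + 6859) = -4562*6858 = -31286196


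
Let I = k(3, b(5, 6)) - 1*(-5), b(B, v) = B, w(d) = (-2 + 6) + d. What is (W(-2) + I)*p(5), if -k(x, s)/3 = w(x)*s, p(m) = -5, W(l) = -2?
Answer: 510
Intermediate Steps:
w(d) = 4 + d
k(x, s) = -3*s*(4 + x) (k(x, s) = -3*(4 + x)*s = -3*s*(4 + x))
I = -100 (I = -3*5*(4 + 3) - 1*(-5) = -3*5*7 + 5 = -105 + 5 = -100)
(W(-2) + I)*p(5) = (-2 - 100)*(-5) = -102*(-5) = 510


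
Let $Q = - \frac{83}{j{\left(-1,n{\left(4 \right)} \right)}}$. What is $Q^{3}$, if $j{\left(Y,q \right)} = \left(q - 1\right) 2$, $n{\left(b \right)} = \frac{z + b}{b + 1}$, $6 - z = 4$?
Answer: $- \frac{71473375}{8} \approx -8.9342 \cdot 10^{6}$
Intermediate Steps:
$z = 2$ ($z = 6 - 4 = 2$)
$n{\left(b \right)} = \frac{2 + b}{1 + b}$ ($n{\left(b \right)} = \frac{2 + b}{b + 1} = \frac{2 + b}{1 + b}$)
$j{\left(Y,q \right)} = -2 + 2 q$ ($j{\left(Y,q \right)} = \left(q - 1\right) 2 = \left(-1 + q\right) 2 = -2 + 2 q$)
$Q = - \frac{415}{2}$ ($Q = - \frac{83}{-2 + 2 \frac{2 + 4}{1 + 4}} = - \frac{83}{-2 + 2 \cdot \frac{1}{5} \cdot 6} = - \frac{83}{-2 + 2 \cdot \frac{6}{5}} = - \frac{83}{-2 + \frac{12}{5}} = - \frac{83}{\frac{2}{5}} = \left(-83\right) \frac{5}{2} = - \frac{415}{2} \approx -207.5$)
$Q^{3} = \left(- \frac{415}{2}\right)^{3} = - \frac{71473375}{8}$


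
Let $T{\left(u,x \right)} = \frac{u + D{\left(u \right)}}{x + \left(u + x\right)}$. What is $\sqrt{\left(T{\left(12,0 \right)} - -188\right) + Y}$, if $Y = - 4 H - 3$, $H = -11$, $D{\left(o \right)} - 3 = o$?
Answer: $\frac{5 \sqrt{37}}{2} \approx 15.207$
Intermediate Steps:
$D{\left(o \right)} = 3 + o$
$T{\left(u,x \right)} = \frac{3 + 2 u}{u + 2 x}$ ($T{\left(u,x \right)} = \frac{u + \left(3 + u\right)}{x + \left(u + x\right)} = \frac{3 + 2 u}{u + 2 x}$)
$Y = 41$ ($Y = \left(-4\right) \left(-11\right) - 3 = 44 - 3 = 41$)
$\sqrt{\left(T{\left(12,0 \right)} - -188\right) + Y} = \sqrt{\left(\frac{3 + 2 \cdot 12}{12 + 2 \cdot 0} - -188\right) + 41} = \sqrt{\left(\frac{3 + 24}{12 + 0} + 188\right) + 41} = \sqrt{\left(\frac{1}{12} \cdot 27 + 188\right) + 41} = \sqrt{\left(\frac{9}{4} + 188\right) + 41} = \sqrt{\frac{761}{4} + 41} = \sqrt{\frac{925}{4}} = \frac{5 \sqrt{37}}{2}$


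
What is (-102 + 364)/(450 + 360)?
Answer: 131/405 ≈ 0.32346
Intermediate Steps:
(-102 + 364)/(450 + 360) = 262/810 = 262*(1/810) = 131/405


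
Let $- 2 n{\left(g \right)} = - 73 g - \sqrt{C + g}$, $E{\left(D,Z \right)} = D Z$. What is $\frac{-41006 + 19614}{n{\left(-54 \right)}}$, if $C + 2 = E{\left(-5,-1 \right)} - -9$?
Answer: $\frac{28109088}{2589901} + \frac{21392 i \sqrt{42}}{7769703} \approx 10.853 + 0.017843 i$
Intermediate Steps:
$C = 12$ ($C = -2 - -14 = -2 + \left(5 + 9\right) = -2 + 14 = 12$)
$n{\left(g \right)} = \frac{\sqrt{12 + g}}{2} + \frac{73 g}{2}$ ($n{\left(g \right)} = - \frac{- 73 g - \sqrt{12 + g}}{2} = - \frac{- \sqrt{12 + g} - 73 g}{2} = \frac{\sqrt{12 + g}}{2} + \frac{73 g}{2}$)
$\frac{-41006 + 19614}{n{\left(-54 \right)}} = \frac{-41006 + 19614}{\frac{\sqrt{12 - 54}}{2} + \frac{73}{2} \left(-54\right)} = - \frac{21392}{\frac{\sqrt{-42}}{2} - 1971} = - \frac{21392}{\frac{i \sqrt{42}}{2} - 1971} = - \frac{21392}{-1971 + \frac{i \sqrt{42}}{2}}$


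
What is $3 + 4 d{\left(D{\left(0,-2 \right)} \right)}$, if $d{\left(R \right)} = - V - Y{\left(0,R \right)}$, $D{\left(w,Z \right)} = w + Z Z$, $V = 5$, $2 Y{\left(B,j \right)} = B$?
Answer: $-17$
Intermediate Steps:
$Y{\left(B,j \right)} = \frac{B}{2}$
$D{\left(w,Z \right)} = w + Z^{2}$
$d{\left(R \right)} = -5$ ($d{\left(R \right)} = \left(-1\right) 5 - \frac{1}{2} \cdot 0 = -5 - 0 = -5 + 0 = -5$)
$3 + 4 d{\left(D{\left(0,-2 \right)} \right)} = 3 + 4 \left(-5\right) = 3 - 20 = -17$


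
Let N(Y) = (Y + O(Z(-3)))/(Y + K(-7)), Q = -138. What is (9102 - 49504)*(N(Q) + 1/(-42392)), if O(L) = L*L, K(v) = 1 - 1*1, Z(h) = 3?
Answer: -18411292405/487508 ≈ -37766.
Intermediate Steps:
K(v) = 0 (K(v) = 1 - 1 = 0)
O(L) = L²
N(Y) = (9 + Y)/Y (N(Y) = (Y + 3²)/(Y + 0) = (Y + 9)/Y = (9 + Y)/Y)
(9102 - 49504)*(N(Q) + 1/(-42392)) = (9102 - 49504)*((9 - 138)/(-138) + 1/(-42392)) = -40402*(-1/138*(-129) - 1/42392) = -40402*(43/46 - 1/42392) = -40402*911405/975016 = -18411292405/487508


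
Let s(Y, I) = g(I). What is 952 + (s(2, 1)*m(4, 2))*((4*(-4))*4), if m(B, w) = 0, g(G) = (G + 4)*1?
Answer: 952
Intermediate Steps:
g(G) = 4 + G (g(G) = (4 + G)*1 = 4 + G)
s(Y, I) = 4 + I
952 + (s(2, 1)*m(4, 2))*((4*(-4))*4) = 952 + ((4 + 1)*0)*((4*(-4))*4) = 952 + (5*0)*(-16*4) = 952 + 0*(-64) = 952 + 0 = 952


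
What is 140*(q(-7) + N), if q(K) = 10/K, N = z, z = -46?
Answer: -6640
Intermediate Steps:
N = -46
140*(q(-7) + N) = 140*(10/(-7) - 46) = 140*(10*(-⅐) - 46) = 140*(-10/7 - 46) = 140*(-332/7) = -6640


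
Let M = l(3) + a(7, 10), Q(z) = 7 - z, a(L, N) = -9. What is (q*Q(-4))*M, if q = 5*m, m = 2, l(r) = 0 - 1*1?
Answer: -1100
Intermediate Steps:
l(r) = -1 (l(r) = 0 - 1 = -1)
M = -10 (M = -1 - 9 = -10)
q = 10 (q = 5*2 = 10)
(q*Q(-4))*M = (10*(7 - 1*(-4)))*(-10) = (10*(7 + 4))*(-10) = (10*11)*(-10) = 110*(-10) = -1100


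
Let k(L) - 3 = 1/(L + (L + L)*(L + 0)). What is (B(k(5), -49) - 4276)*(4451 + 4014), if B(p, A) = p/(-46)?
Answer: -9157814539/253 ≈ -3.6197e+7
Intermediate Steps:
k(L) = 3 + 1/(L + 2*L²) (k(L) = 3 + 1/(L + (L + L)*(L + 0)) = 3 + 1/(L + (2*L)*L) = 3 + 1/(L + 2*L²))
B(p, A) = -p/46 (B(p, A) = p*(-1/46) = -p/46)
(B(k(5), -49) - 4276)*(4451 + 4014) = (-(1 + 3*5 + 6*5²)/(46*5*(1 + 2*5)) - 4276)*(4451 + 4014) = (-(1 + 15 + 6*25)/(230*(1 + 10)) - 4276)*8465 = (-(1 + 15 + 150)/(230*11) - 4276)*8465 = (-166/(230*11) - 4276)*8465 = (-1/46*166/55 - 4276)*8465 = (-83/1265 - 4276)*8465 = -5409223/1265*8465 = -9157814539/253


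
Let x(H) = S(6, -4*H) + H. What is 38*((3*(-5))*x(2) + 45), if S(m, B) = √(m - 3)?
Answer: 570 - 570*√3 ≈ -417.27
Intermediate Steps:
S(m, B) = √(-3 + m)
x(H) = H + √3 (x(H) = √(-3 + 6) + H = √3 + H = H + √3)
38*((3*(-5))*x(2) + 45) = 38*((3*(-5))*(2 + √3) + 45) = 38*(-15*(2 + √3) + 45) = 38*((-30 - 15*√3) + 45) = 38*(15 - 15*√3) = 570 - 570*√3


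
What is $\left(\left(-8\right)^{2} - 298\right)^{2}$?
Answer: $54756$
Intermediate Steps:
$\left(\left(-8\right)^{2} - 298\right)^{2} = \left(64 - 298\right)^{2} = \left(-234\right)^{2} = 54756$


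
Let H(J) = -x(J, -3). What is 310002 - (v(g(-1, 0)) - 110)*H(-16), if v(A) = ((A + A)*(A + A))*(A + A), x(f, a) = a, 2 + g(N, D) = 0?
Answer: 310524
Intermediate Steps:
g(N, D) = -2 (g(N, D) = -2 + 0 = -2)
v(A) = 8*A³ (v(A) = ((2*A)*(2*A))*(2*A) = (4*A²)*(2*A) = 8*A³)
H(J) = 3 (H(J) = -1*(-3) = 3)
310002 - (v(g(-1, 0)) - 110)*H(-16) = 310002 - (8*(-2)³ - 110)*3 = 310002 - (8*(-8) - 110)*3 = 310002 - (-64 - 110)*3 = 310002 - (-174)*3 = 310002 - 1*(-522) = 310002 + 522 = 310524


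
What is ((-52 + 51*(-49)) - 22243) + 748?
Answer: -24046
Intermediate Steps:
((-52 + 51*(-49)) - 22243) + 748 = ((-52 - 2499) - 22243) + 748 = (-2551 - 22243) + 748 = -24794 + 748 = -24046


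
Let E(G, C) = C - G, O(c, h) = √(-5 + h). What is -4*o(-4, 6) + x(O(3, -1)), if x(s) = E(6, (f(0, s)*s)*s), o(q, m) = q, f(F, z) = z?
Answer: 10 - 6*I*√6 ≈ 10.0 - 14.697*I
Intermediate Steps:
x(s) = -6 + s³ (x(s) = (s*s)*s - 1*6 = s²*s - 6 = s³ - 6 = -6 + s³)
-4*o(-4, 6) + x(O(3, -1)) = -4*(-4) + (-6 + (√(-5 - 1))³) = 16 + (-6 + (√(-6))³) = 16 + (-6 + (I*√6)³) = 16 + (-6 - 6*I*√6) = 10 - 6*I*√6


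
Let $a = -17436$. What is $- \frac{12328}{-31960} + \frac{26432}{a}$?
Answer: $- \frac{19681741}{17414205} \approx -1.1302$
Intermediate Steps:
$- \frac{12328}{-31960} + \frac{26432}{a} = - \frac{12328}{-31960} + \frac{26432}{-17436} = \left(-12328\right) \left(- \frac{1}{31960}\right) + 26432 \left(- \frac{1}{17436}\right) = \frac{1541}{3995} - \frac{6608}{4359} = - \frac{19681741}{17414205}$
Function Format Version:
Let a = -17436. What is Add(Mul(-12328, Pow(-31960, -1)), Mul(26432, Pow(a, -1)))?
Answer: Rational(-19681741, 17414205) ≈ -1.1302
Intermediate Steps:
Add(Mul(-12328, Pow(-31960, -1)), Mul(26432, Pow(a, -1))) = Add(Mul(-12328, Pow(-31960, -1)), Mul(26432, Pow(-17436, -1))) = Add(Mul(-12328, Rational(-1, 31960)), Mul(26432, Rational(-1, 17436))) = Add(Rational(1541, 3995), Rational(-6608, 4359)) = Rational(-19681741, 17414205)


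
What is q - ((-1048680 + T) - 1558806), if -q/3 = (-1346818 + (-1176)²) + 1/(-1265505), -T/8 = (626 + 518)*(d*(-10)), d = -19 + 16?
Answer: 1169989744621/421835 ≈ 2.7736e+6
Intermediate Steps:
d = -3
T = -274560 (T = -8*(626 + 518)*(-3*(-10)) = -9152*30 = -8*34320 = -274560)
q = -45758129789/421835 (q = -3*((-1346818 + (-1176)²) + 1/(-1265505)) = -3*((-1346818 + 1382976) - 1/1265505) = -3*(36158 - 1/1265505) = -3*45758129789/1265505 = -45758129789/421835 ≈ -1.0847e+5)
q - ((-1048680 + T) - 1558806) = -45758129789/421835 - ((-1048680 - 274560) - 1558806) = -45758129789/421835 - (-1323240 - 1558806) = -45758129789/421835 - 1*(-2882046) = -45758129789/421835 + 2882046 = 1169989744621/421835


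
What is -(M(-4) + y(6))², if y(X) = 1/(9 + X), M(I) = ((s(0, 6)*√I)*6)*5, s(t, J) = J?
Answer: 29159999/225 - 48*I ≈ 1.296e+5 - 48.0*I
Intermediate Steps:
M(I) = 180*√I (M(I) = ((6*√I)*6)*5 = (36*√I)*5 = 180*√I)
-(M(-4) + y(6))² = -(180*√(-4) + 1/(9 + 6))² = -(180*(2*I) + 1/15)² = -(360*I + 1/15)² = -(1/15 + 360*I)²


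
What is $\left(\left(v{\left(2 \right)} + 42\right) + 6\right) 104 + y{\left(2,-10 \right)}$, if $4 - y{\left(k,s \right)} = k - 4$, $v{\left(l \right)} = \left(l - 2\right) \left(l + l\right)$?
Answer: $4998$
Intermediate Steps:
$v{\left(l \right)} = 2 l \left(-2 + l\right)$ ($v{\left(l \right)} = \left(-2 + l\right) 2 l = 2 l \left(-2 + l\right)$)
$y{\left(k,s \right)} = 8 - k$ ($y{\left(k,s \right)} = 4 - \left(k - 4\right) = 4 - \left(-4 + k\right) = 8 - k$)
$\left(\left(v{\left(2 \right)} + 42\right) + 6\right) 104 + y{\left(2,-10 \right)} = \left(\left(2 \cdot 2 \left(-2 + 2\right) + 42\right) + 6\right) 104 + \left(8 - 2\right) = \left(\left(2 \cdot 2 \cdot 0 + 42\right) + 6\right) 104 + \left(8 - 2\right) = \left(\left(0 + 42\right) + 6\right) 104 + 6 = \left(42 + 6\right) 104 + 6 = 48 \cdot 104 + 6 = 4992 + 6 = 4998$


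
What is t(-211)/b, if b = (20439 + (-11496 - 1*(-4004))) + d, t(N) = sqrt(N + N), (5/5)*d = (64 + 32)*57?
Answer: I*sqrt(422)/18419 ≈ 0.0011153*I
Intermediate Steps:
d = 5472 (d = (64 + 32)*57 = 96*57 = 5472)
t(N) = sqrt(2)*sqrt(N) (t(N) = sqrt(2*N) = sqrt(2)*sqrt(N))
b = 18419 (b = (20439 + (-11496 - 1*(-4004))) + 5472 = (20439 + (-11496 + 4004)) + 5472 = (20439 - 7492) + 5472 = 12947 + 5472 = 18419)
t(-211)/b = (sqrt(2)*sqrt(-211))/18419 = (sqrt(2)*(I*sqrt(211)))*(1/18419) = (I*sqrt(422))*(1/18419) = I*sqrt(422)/18419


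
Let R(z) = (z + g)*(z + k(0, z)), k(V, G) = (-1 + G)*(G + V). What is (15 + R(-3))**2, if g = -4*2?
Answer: 7056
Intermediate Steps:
g = -8
R(z) = z**2*(-8 + z) (R(z) = (z - 8)*(z + (z**2 - z - 1*0 + z*0)) = (-8 + z)*(z + (z**2 - z + 0 + 0)) = (-8 + z)*(z + (z**2 - z)) = (-8 + z)*z**2 = z**2*(-8 + z))
(15 + R(-3))**2 = (15 + (-3)**2*(-8 - 3))**2 = (15 + 9*(-11))**2 = (15 - 99)**2 = (-84)**2 = 7056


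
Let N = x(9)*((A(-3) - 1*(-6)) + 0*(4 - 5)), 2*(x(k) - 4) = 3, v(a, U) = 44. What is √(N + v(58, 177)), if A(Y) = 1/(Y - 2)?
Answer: √7590/10 ≈ 8.7121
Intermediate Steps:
A(Y) = 1/(-2 + Y)
x(k) = 11/2 (x(k) = 4 + (½)*3 = 4 + 3/2 = 11/2)
N = 319/10 (N = 11*((1/(-2 - 3) - 1*(-6)) + 0*(4 - 5))/2 = 11*((1/(-5) + 6) + 0*(-1))/2 = 11*((-⅕ + 6) + 0)/2 = 11*(29/5 + 0)/2 = (11/2)*(29/5) = 319/10 ≈ 31.900)
√(N + v(58, 177)) = √(319/10 + 44) = √(759/10) = √7590/10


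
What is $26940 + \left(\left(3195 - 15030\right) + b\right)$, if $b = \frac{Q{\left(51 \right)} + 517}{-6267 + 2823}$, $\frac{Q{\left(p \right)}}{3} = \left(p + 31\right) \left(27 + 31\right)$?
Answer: $\frac{52006835}{3444} \approx 15101.0$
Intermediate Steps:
$Q{\left(p \right)} = 5394 + 174 p$ ($Q{\left(p \right)} = 3 \left(p + 31\right) \left(27 + 31\right) = 3 \left(31 + p\right) 58 = 3 \left(1798 + 58 p\right) = 5394 + 174 p$)
$b = - \frac{14785}{3444}$ ($b = \frac{\left(5394 + 174 \cdot 51\right) + 517}{-6267 + 2823} = \frac{\left(5394 + 8874\right) + 517}{-3444} = \left(14268 + 517\right) \left(- \frac{1}{3444}\right) = 14785 \left(- \frac{1}{3444}\right) = - \frac{14785}{3444} \approx -4.293$)
$26940 + \left(\left(3195 - 15030\right) + b\right) = 26940 + \left(\left(3195 - 15030\right) - \frac{14785}{3444}\right) = 26940 - \frac{40774525}{3444} = \frac{52006835}{3444}$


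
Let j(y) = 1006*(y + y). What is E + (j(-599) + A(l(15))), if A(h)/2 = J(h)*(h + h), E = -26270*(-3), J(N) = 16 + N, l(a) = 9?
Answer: -1125478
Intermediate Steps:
j(y) = 2012*y (j(y) = 1006*(2*y) = 2012*y)
E = 78810
A(h) = 4*h*(16 + h) (A(h) = 2*((16 + h)*(h + h)) = 2*((16 + h)*(2*h)) = 2*(2*h*(16 + h)) = 4*h*(16 + h))
E + (j(-599) + A(l(15))) = 78810 + (2012*(-599) + 4*9*(16 + 9)) = 78810 + (-1205188 + 4*9*25) = 78810 + (-1205188 + 900) = 78810 - 1204288 = -1125478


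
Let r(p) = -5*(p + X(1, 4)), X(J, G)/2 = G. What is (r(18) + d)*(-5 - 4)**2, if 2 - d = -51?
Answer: -6237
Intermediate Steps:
d = 53 (d = 2 - 1*(-51) = 2 + 51 = 53)
X(J, G) = 2*G
r(p) = -40 - 5*p (r(p) = -5*(p + 2*4) = -5*(p + 8) = -5*(8 + p) = -40 - 5*p)
(r(18) + d)*(-5 - 4)**2 = ((-40 - 5*18) + 53)*(-5 - 4)**2 = ((-40 - 90) + 53)*(-9)**2 = (-130 + 53)*81 = -77*81 = -6237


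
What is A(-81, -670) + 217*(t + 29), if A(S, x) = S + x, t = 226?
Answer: 54584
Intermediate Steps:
A(-81, -670) + 217*(t + 29) = (-81 - 670) + 217*(226 + 29) = -751 + 217*255 = -751 + 55335 = 54584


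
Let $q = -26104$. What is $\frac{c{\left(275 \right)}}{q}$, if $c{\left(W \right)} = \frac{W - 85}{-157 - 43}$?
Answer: $\frac{19}{522080} \approx 3.6393 \cdot 10^{-5}$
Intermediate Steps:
$c{\left(W \right)} = \frac{17}{40} - \frac{W}{200}$ ($c{\left(W \right)} = \frac{-85 + W}{-200} = \left(-85 + W\right) \left(- \frac{1}{200}\right) = \frac{17}{40} - \frac{W}{200}$)
$\frac{c{\left(275 \right)}}{q} = \frac{\frac{17}{40} - \frac{11}{8}}{-26104} = \left(\frac{17}{40} - \frac{11}{8}\right) \left(- \frac{1}{26104}\right) = \left(- \frac{19}{20}\right) \left(- \frac{1}{26104}\right) = \frac{19}{522080}$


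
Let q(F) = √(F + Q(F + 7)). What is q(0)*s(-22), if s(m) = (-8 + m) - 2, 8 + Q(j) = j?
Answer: -32*I ≈ -32.0*I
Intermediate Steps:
Q(j) = -8 + j
q(F) = √(-1 + 2*F) (q(F) = √(F + (-8 + (F + 7))) = √(F + (-8 + (7 + F))) = √(F + (-1 + F)) = √(-1 + 2*F))
s(m) = -10 + m
q(0)*s(-22) = √(-1 + 2*0)*(-10 - 22) = √(-1 + 0)*(-32) = √(-1)*(-32) = I*(-32) = -32*I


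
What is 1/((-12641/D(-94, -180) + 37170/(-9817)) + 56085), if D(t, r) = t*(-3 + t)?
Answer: 89511406/5019784192753 ≈ 1.7832e-5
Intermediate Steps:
1/((-12641/D(-94, -180) + 37170/(-9817)) + 56085) = 1/((-12641*(-1/(94*(-3 - 94))) + 37170/(-9817)) + 56085) = 1/((-12641/((-94*(-97))) + 37170*(-1/9817)) + 56085) = 1/((-12641/9118 - 37170/9817) + 56085) = 1/(-463012757/89511406 + 56085) = 1/(5019784192753/89511406) = 89511406/5019784192753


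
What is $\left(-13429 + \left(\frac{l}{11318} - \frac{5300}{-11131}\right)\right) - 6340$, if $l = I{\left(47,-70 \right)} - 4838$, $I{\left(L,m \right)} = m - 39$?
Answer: $- \frac{2490506707659}{125980658} \approx -19769.0$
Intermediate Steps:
$I{\left(L,m \right)} = -39 + m$
$l = -4947$ ($l = \left(-39 - 70\right) - 4838 = -109 - 4838 = -4947$)
$\left(-13429 + \left(\frac{l}{11318} - \frac{5300}{-11131}\right)\right) - 6340 = \left(-13429 - \left(- \frac{5300}{11131} + \frac{4947}{11318}\right)\right) - 6340 = \left(-13429 - - \frac{4920343}{125980658}\right) - 6340 = \left(-13429 + \left(- \frac{4947}{11318} + \frac{5300}{11131}\right)\right) - 6340 = \left(-13429 + \frac{4920343}{125980658}\right) - 6340 = - \frac{1691789335939}{125980658} - 6340 = - \frac{2490506707659}{125980658}$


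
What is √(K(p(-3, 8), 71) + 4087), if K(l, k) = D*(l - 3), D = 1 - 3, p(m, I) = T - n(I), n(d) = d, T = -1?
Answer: √4111 ≈ 64.117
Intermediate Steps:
p(m, I) = -1 - I
D = -2
K(l, k) = 6 - 2*l (K(l, k) = -2*(l - 3) = -2*(-3 + l) = 6 - 2*l)
√(K(p(-3, 8), 71) + 4087) = √((6 - 2*(-1 - 1*8)) + 4087) = √((6 - 2*(-1 - 8)) + 4087) = √((6 - 2*(-9)) + 4087) = √((6 + 18) + 4087) = √(24 + 4087) = √4111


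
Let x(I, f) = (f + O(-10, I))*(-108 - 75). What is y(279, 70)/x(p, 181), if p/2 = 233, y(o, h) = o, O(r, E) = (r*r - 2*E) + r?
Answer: 93/40321 ≈ 0.0023065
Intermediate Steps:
O(r, E) = r + r² - 2*E (O(r, E) = (r² - 2*E) + r = r + r² - 2*E)
p = 466 (p = 2*233 = 466)
x(I, f) = -16470 - 183*f + 366*I (x(I, f) = (f + (-10 + (-10)² - 2*I))*(-108 - 75) = (f + (-10 + 100 - 2*I))*(-183) = (f + (90 - 2*I))*(-183) = (90 + f - 2*I)*(-183) = -16470 - 183*f + 366*I)
y(279, 70)/x(p, 181) = 279/(-16470 - 183*181 + 366*466) = 279/(-16470 - 33123 + 170556) = 279/120963 = 279*(1/120963) = 93/40321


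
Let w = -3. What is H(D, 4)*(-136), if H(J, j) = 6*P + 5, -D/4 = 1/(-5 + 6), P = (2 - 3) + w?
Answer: 2584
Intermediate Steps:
P = -4 (P = (2 - 3) - 3 = -1 - 3 = -4)
D = -4 (D = -4/(-5 + 6) = -4/1 = -4*1 = -4)
H(J, j) = -19 (H(J, j) = 6*(-4) + 5 = -24 + 5 = -19)
H(D, 4)*(-136) = -19*(-136) = 2584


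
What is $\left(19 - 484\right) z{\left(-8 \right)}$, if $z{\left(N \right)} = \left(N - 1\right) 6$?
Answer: $25110$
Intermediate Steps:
$z{\left(N \right)} = -6 + 6 N$ ($z{\left(N \right)} = \left(-1 + N\right) 6 = -6 + 6 N$)
$\left(19 - 484\right) z{\left(-8 \right)} = \left(19 - 484\right) \left(-6 + 6 \left(-8\right)\right) = - 465 \left(-6 - 48\right) = \left(-465\right) \left(-54\right) = 25110$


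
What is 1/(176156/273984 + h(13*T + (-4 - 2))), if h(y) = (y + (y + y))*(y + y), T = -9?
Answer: 68496/6217699943 ≈ 1.1016e-5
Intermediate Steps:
h(y) = 6*y**2 (h(y) = (y + 2*y)*(2*y) = (3*y)*(2*y) = 6*y**2)
1/(176156/273984 + h(13*T + (-4 - 2))) = 1/(176156/273984 + 6*(13*(-9) + (-4 - 2))**2) = 1/(176156*(1/273984) + 6*(-117 - 6)**2) = 1/(44039/68496 + 6*(-123)**2) = 1/(44039/68496 + 6*15129) = 1/(44039/68496 + 90774) = 1/(6217699943/68496) = 68496/6217699943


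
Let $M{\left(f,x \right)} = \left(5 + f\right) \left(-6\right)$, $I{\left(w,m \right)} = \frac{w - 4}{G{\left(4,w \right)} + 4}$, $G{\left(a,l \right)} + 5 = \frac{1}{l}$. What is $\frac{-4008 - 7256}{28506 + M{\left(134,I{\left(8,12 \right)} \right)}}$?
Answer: $- \frac{1408}{3459} \approx -0.40705$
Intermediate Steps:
$G{\left(a,l \right)} = -5 + \frac{1}{l}$
$I{\left(w,m \right)} = \frac{-4 + w}{-1 + \frac{1}{w}}$ ($I{\left(w,m \right)} = \frac{w - 4}{\left(-5 + \frac{1}{w}\right) + 4} = \frac{-4 + w}{-1 + \frac{1}{w}}$)
$M{\left(f,x \right)} = -30 - 6 f$
$\frac{-4008 - 7256}{28506 + M{\left(134,I{\left(8,12 \right)} \right)}} = \frac{-4008 - 7256}{28506 - 834} = - \frac{11264}{28506 - 834} = - \frac{11264}{27672} = \left(-11264\right) \frac{1}{27672} = - \frac{1408}{3459}$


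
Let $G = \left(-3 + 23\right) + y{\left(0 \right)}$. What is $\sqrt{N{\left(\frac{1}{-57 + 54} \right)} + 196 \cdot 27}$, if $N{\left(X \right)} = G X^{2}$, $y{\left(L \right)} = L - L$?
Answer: $\frac{4 \sqrt{2978}}{3} \approx 72.761$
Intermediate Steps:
$y{\left(L \right)} = 0$
$G = 20$ ($G = \left(-3 + 23\right) + 0 = 20 + 0 = 20$)
$N{\left(X \right)} = 20 X^{2}$
$\sqrt{N{\left(\frac{1}{-57 + 54} \right)} + 196 \cdot 27} = \sqrt{20 \left(\frac{1}{-57 + 54}\right)^{2} + 196 \cdot 27} = \sqrt{20 \left(\frac{1}{-3}\right)^{2} + 5292} = \sqrt{20 \left(- \frac{1}{3}\right)^{2} + 5292} = \sqrt{20 \cdot \frac{1}{9} + 5292} = \sqrt{\frac{20}{9} + 5292} = \sqrt{\frac{47648}{9}} = \frac{4 \sqrt{2978}}{3}$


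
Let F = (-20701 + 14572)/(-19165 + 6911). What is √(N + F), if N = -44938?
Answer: I*√6747838163242/12254 ≈ 211.98*I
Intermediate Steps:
F = 6129/12254 (F = -6129/(-12254) = -6129*(-1/12254) = 6129/12254 ≈ 0.50016)
√(N + F) = √(-44938 + 6129/12254) = √(-550664123/12254) = I*√6747838163242/12254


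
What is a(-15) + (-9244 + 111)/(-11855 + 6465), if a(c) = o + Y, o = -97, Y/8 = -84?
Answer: -4135777/5390 ≈ -767.31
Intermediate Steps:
Y = -672 (Y = 8*(-84) = -672)
a(c) = -769 (a(c) = -97 - 672 = -769)
a(-15) + (-9244 + 111)/(-11855 + 6465) = -769 + (-9244 + 111)/(-11855 + 6465) = -769 - 9133/(-5390) = -769 - 9133*(-1/5390) = -769 + 9133/5390 = -4135777/5390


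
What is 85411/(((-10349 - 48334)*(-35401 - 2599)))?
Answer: 85411/2229954000 ≈ 3.8302e-5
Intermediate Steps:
85411/(((-10349 - 48334)*(-35401 - 2599))) = 85411/((-58683*(-38000))) = 85411/2229954000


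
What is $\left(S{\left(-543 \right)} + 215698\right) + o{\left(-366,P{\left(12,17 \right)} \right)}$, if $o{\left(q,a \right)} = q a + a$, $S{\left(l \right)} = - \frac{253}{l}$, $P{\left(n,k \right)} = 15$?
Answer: $\frac{114151342}{543} \approx 2.1022 \cdot 10^{5}$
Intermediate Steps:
$o{\left(q,a \right)} = a + a q$ ($o{\left(q,a \right)} = a q + a = a + a q$)
$\left(S{\left(-543 \right)} + 215698\right) + o{\left(-366,P{\left(12,17 \right)} \right)} = \left(- \frac{253}{-543} + 215698\right) + 15 \left(1 - 366\right) = \left(\left(-253\right) \left(- \frac{1}{543}\right) + 215698\right) + 15 \left(-365\right) = \left(\frac{253}{543} + 215698\right) - 5475 = \frac{117124267}{543} - 5475 = \frac{114151342}{543}$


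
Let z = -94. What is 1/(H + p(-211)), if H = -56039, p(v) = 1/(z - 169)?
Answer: -263/14738258 ≈ -1.7845e-5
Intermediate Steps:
p(v) = -1/263 (p(v) = 1/(-94 - 169) = 1/(-263) = -1/263)
1/(H + p(-211)) = 1/(-56039 - 1/263) = 1/(-14738258/263) = -263/14738258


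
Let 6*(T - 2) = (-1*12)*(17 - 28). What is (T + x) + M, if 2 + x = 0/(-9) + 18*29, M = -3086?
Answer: -2542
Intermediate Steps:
T = 24 (T = 2 + ((-1*12)*(17 - 28))/6 = 2 + (-12*(-11))/6 = 2 + (⅙)*132 = 2 + 22 = 24)
x = 520 (x = -2 + (0/(-9) + 18*29) = -2 + (0*(-⅑) + 522) = -2 + (0 + 522) = -2 + 522 = 520)
(T + x) + M = (24 + 520) - 3086 = 544 - 3086 = -2542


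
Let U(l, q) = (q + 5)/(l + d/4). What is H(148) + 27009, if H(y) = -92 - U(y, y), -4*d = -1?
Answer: 63763925/2369 ≈ 26916.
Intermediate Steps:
d = ¼ (d = -¼*(-1) = ¼ ≈ 0.25000)
U(l, q) = (5 + q)/(1/16 + l) (U(l, q) = (q + 5)/(l + (¼)/4) = (5 + q)/(l + (¼)*(¼)) = (5 + q)/(l + 1/16) = (5 + q)/(1/16 + l))
H(y) = -92 - 16*(5 + y)/(1 + 16*y)
H(148) + 27009 = 4*(-43 - 372*148)/(1 + 16*148) + 27009 = 4*(-43 - 55056)/(1 + 2368) + 27009 = 4*(-55099)/2369 + 27009 = 4*(1/2369)*(-55099) + 27009 = -220396/2369 + 27009 = 63763925/2369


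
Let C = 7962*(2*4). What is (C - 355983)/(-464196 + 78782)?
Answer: 292287/385414 ≈ 0.75837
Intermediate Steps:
C = 63696 (C = 7962*8 = 63696)
(C - 355983)/(-464196 + 78782) = (63696 - 355983)/(-464196 + 78782) = -292287/(-385414) = -292287*(-1/385414) = 292287/385414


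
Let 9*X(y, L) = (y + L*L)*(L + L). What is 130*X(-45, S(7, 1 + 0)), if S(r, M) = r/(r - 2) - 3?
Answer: 441376/225 ≈ 1961.7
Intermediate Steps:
S(r, M) = -3 + r/(-2 + r) (S(r, M) = r/(-2 + r) - 3 = -3 + r/(-2 + r))
X(y, L) = 2*L*(y + L²)/9 (X(y, L) = ((y + L*L)*(L + L))/9 = ((y + L²)*(2*L))/9 = (2*L*(y + L²))/9 = 2*L*(y + L²)/9)
130*X(-45, S(7, 1 + 0)) = 130*(2*(2*(3 - 1*7)/(-2 + 7))*(-45 + (2*(3 - 1*7)/(-2 + 7))²)/9) = 130*(2*(2*(3 - 7)/5)*(-45 + (2*(3 - 7)/5)²)/9) = 130*(2*(2*(⅕)*(-4))*(-45 + (2*(⅕)*(-4))²)/9) = 130*((2/9)*(-8/5)*(-45 + (-8/5)²)) = 130*((2/9)*(-8/5)*(-45 + 64/25)) = 130*((2/9)*(-8/5)*(-1061/25)) = 130*(16976/1125) = 441376/225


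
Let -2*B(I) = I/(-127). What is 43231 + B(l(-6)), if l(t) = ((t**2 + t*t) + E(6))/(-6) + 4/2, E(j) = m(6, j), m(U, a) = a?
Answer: 10980663/254 ≈ 43231.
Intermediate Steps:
E(j) = j
l(t) = 1 - t**2/3 (l(t) = ((t**2 + t*t) + 6)/(-6) + 4/2 = ((t**2 + t**2) + 6)*(-1/6) + 4*(1/2) = (2*t**2 + 6)*(-1/6) + 2 = (6 + 2*t**2)*(-1/6) + 2 = (-1 - t**2/3) + 2 = 1 - t**2/3)
B(I) = I/254 (B(I) = -I/(2*(-127)) = -I*(-1)/(2*127) = -(-1)*I/254 = I/254)
43231 + B(l(-6)) = 43231 + (1 - 1/3*(-6)**2)/254 = 43231 + (1 - 1/3*36)/254 = 43231 + (1 - 12)/254 = 43231 + (1/254)*(-11) = 43231 - 11/254 = 10980663/254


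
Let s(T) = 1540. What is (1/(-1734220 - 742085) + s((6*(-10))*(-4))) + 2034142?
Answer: 5040969515009/2476305 ≈ 2.0357e+6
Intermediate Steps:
(1/(-1734220 - 742085) + s((6*(-10))*(-4))) + 2034142 = (1/(-1734220 - 742085) + 1540) + 2034142 = (1/(-2476305) + 1540) + 2034142 = (-1/2476305 + 1540) + 2034142 = 3813509699/2476305 + 2034142 = 5040969515009/2476305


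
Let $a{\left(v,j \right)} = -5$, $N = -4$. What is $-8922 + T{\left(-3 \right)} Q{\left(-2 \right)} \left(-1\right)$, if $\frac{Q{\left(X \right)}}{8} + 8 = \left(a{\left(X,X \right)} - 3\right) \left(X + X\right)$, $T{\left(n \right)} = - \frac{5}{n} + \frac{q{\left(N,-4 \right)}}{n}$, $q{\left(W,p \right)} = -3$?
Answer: $-9434$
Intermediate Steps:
$T{\left(n \right)} = - \frac{8}{n}$ ($T{\left(n \right)} = - \frac{5}{n} - \frac{3}{n} = - \frac{8}{n}$)
$Q{\left(X \right)} = -64 - 128 X$ ($Q{\left(X \right)} = -64 + 8 \left(-5 - 3\right) \left(X + X\right) = -64 + 8 \left(- 8 \cdot 2 X\right) = -64 + 8 \left(- 16 X\right) = -64 - 128 X$)
$-8922 + T{\left(-3 \right)} Q{\left(-2 \right)} \left(-1\right) = -8922 + - \frac{8}{-3} \left(-64 - -256\right) \left(-1\right) = -8922 + \left(-8\right) \left(- \frac{1}{3}\right) \left(-64 + 256\right) \left(-1\right) = -8922 + \frac{8}{3} \cdot 192 \left(-1\right) = -8922 + 512 \left(-1\right) = -8922 - 512 = -9434$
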